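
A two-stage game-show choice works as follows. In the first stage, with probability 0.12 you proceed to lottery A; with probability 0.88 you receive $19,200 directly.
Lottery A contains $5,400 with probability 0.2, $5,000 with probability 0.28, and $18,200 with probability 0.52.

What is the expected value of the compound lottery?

$18,329.28

EV(A) = 0.2 × 5400 + 0.28 × 5000 + 0.52 × 18200 = 1080 + 1400 + 9464 = 11944
Branch B: 19200 (certain)
Overall = 0.12 × 11944 + 0.88 × 19200 = 1433.28 + 16896 = 18329.28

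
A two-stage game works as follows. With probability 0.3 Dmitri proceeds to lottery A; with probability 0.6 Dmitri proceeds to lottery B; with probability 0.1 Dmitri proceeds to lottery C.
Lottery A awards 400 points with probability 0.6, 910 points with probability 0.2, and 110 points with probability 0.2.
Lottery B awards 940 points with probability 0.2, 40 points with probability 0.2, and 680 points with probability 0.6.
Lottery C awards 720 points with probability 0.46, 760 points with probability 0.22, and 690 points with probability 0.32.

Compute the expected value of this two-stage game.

EV(A) = 0.6 × 400 + 0.2 × 910 + 0.2 × 110 = 240 + 182 + 22 = 444
EV(B) = 0.2 × 940 + 0.2 × 40 + 0.6 × 680 = 188 + 8 + 408 = 604
EV(C) = 0.46 × 720 + 0.22 × 760 + 0.32 × 690 = 331.2 + 167.2 + 220.8 = 719.2
Overall = 0.3 × 444 + 0.6 × 604 + 0.1 × 719.2 = 133.2 + 362.4 + 71.92 = 567.52

567.52 points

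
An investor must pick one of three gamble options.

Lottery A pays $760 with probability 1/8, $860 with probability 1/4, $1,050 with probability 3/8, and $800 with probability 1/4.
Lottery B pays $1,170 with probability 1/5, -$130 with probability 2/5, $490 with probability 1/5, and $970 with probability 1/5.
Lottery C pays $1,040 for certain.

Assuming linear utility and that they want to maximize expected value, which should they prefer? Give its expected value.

Lottery C ($1,040)

Lottery A = 1/8 × 760 + 1/4 × 860 + 3/8 × 1050 + 1/4 × 800 = 95 + 215 + 393.75 + 200 = 903.75
Lottery B = 1/5 × 1170 + 2/5 × (-130) + 1/5 × 490 + 1/5 × 970 = 234 − 52 + 98 + 194 = 474
Lottery C: 1040 (certain)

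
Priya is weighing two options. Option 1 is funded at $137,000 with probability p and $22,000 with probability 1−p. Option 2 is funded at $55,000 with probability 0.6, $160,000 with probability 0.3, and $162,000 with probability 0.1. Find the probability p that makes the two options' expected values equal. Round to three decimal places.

p = 0.654

EV(Option 2) = 0.6 × 55000 + 0.3 × 160000 + 0.1 × 162000 = 33000 + 48000 + 16200 = 97200
p·137000 + (1−p)·22000 = 97200
115000p + 22000 = 97200
p = (97200 − 22000) / 115000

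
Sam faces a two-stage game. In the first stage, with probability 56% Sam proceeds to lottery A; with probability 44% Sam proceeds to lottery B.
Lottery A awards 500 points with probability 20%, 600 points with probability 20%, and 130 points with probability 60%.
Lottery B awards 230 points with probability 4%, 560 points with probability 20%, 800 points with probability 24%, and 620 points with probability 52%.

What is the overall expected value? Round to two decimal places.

446.54 points

EV(A) = 0.2 × 500 + 0.2 × 600 + 0.6 × 130 = 100 + 120 + 78 = 298
EV(B) = 0.04 × 230 + 0.2 × 560 + 0.24 × 800 + 0.52 × 620 = 9.2 + 112 + 192 + 322.4 = 635.6
Overall = 0.56 × 298 + 0.44 × 635.6 = 166.88 + 279.664 = 446.544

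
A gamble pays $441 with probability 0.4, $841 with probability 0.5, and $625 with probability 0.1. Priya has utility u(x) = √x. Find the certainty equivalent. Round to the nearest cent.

E[u] = 0.4·√441 + 0.5·√841 + 0.1·√625 = 0.4·21 + 0.5·29 + 0.1·25 = 25.4
CE = (25.4)² = 645.16

$645.16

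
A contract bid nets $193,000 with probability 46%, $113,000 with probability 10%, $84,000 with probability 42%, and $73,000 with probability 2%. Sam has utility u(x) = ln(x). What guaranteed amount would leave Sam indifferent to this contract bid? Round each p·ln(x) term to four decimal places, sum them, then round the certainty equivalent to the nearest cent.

E[u] = 0.46·ln(193000) + 0.1·ln(113000) + 0.42·ln(84000) + 0.02·ln(73000) = 5.5984 + 1.1635 + 4.7622 + 0.2240 = 11.7481
CE = e^11.7481 ≈ 126512.96

$126,512.96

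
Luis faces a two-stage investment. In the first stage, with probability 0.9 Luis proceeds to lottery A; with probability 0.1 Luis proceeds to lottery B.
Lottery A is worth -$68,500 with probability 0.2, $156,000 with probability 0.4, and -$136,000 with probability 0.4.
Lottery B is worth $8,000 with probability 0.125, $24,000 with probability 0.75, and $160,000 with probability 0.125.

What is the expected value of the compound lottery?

-$1,230

EV(A) = 0.2 × (-68500) + 0.4 × 156000 + 0.4 × (-136000) = -13700 + 62400 − 54400 = -5700
EV(B) = 0.125 × 8000 + 0.75 × 24000 + 0.125 × 160000 = 1000 + 18000 + 20000 = 39000
Overall = 0.9 × (-5700) + 0.1 × 39000 = -5130 + 3900 = -1230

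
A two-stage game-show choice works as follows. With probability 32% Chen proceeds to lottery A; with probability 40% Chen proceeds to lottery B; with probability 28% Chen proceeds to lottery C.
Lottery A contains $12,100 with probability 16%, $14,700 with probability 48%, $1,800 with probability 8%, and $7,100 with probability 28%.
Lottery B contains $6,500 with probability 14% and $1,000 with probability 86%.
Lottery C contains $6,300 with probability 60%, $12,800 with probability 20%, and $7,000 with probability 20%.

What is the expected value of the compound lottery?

$6,434.88

EV(A) = 0.16 × 12100 + 0.48 × 14700 + 0.08 × 1800 + 0.28 × 7100 = 1936 + 7056 + 144 + 1988 = 11124
EV(B) = 0.14 × 6500 + 0.86 × 1000 = 910 + 860 = 1770
EV(C) = 0.6 × 6300 + 0.2 × 12800 + 0.2 × 7000 = 3780 + 2560 + 1400 = 7740
Overall = 0.32 × 11124 + 0.4 × 1770 + 0.28 × 7740 = 3559.68 + 708 + 2167.2 = 6434.88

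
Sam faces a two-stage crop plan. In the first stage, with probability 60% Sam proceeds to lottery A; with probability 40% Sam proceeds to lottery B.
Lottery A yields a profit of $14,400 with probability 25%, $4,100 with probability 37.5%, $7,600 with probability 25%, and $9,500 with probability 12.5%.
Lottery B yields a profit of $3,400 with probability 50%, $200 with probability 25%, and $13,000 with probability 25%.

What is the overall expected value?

EV(A) = 0.25 × 14400 + 0.375 × 4100 + 0.25 × 7600 + 0.125 × 9500 = 3600 + 1537.5 + 1900 + 1187.5 = 8225
EV(B) = 0.5 × 3400 + 0.25 × 200 + 0.25 × 13000 = 1700 + 50 + 3250 = 5000
Overall = 0.6 × 8225 + 0.4 × 5000 = 4935 + 2000 = 6935

$6,935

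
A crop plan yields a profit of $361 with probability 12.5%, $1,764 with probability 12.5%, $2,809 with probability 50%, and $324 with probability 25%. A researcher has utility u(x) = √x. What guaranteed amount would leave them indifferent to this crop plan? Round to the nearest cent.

E[u] = 0.125·√361 + 0.125·√1764 + 0.5·√2809 + 0.25·√324 = 0.125·19 + 0.125·42 + 0.5·53 + 0.25·18 = 38.625
CE = (38.625)² = 1491.890625

$1,491.89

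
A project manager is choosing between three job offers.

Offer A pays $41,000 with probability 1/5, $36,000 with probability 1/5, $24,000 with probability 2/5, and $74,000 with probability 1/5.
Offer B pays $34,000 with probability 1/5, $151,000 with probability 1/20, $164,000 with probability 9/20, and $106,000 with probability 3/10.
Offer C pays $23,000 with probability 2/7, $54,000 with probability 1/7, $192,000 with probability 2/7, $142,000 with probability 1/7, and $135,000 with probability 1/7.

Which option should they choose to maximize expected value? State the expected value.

Offer B ($119,950)

Offer A = 1/5 × 41000 + 1/5 × 36000 + 2/5 × 24000 + 1/5 × 74000 = 8200 + 7200 + 9600 + 14800 = 39800
Offer B = 1/5 × 34000 + 1/20 × 151000 + 9/20 × 164000 + 3/10 × 106000 = 6800 + 7550 + 73800 + 31800 = 119950
Offer C = 2/7 × 23000 + 1/7 × 54000 + 2/7 × 192000 + 1/7 × 142000 + 1/7 × 135000 = 6571.4286 + 7714.2857 + 54857.1429 + 20285.7143 + 19285.7143 = 108714.2857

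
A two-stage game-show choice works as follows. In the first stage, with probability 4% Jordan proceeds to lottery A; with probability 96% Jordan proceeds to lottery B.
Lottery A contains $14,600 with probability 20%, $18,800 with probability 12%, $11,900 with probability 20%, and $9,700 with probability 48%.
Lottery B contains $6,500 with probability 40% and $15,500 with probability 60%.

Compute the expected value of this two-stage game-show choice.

EV(A) = 0.2 × 14600 + 0.12 × 18800 + 0.2 × 11900 + 0.48 × 9700 = 2920 + 2256 + 2380 + 4656 = 12212
EV(B) = 0.4 × 6500 + 0.6 × 15500 = 2600 + 9300 = 11900
Overall = 0.04 × 12212 + 0.96 × 11900 = 488.48 + 11424 = 11912.48

$11,912.48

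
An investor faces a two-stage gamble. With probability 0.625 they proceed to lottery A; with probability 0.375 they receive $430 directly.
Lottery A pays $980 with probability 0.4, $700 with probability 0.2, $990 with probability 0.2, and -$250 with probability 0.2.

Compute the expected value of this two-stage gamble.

EV(A) = 0.4 × 980 + 0.2 × 700 + 0.2 × 990 + 0.2 × (-250) = 392 + 140 + 198 − 50 = 680
Branch B: 430 (certain)
Overall = 0.625 × 680 + 0.375 × 430 = 425 + 161.25 = 586.25

$586.25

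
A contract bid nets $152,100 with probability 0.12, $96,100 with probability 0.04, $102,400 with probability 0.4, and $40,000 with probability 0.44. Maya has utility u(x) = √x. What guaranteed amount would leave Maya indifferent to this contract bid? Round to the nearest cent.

E[u] = 0.12·√152100 + 0.04·√96100 + 0.4·√102400 + 0.44·√40000 = 0.12·390 + 0.04·310 + 0.4·320 + 0.44·200 = 275.2
CE = (275.2)² = 75735.04

$75,735.04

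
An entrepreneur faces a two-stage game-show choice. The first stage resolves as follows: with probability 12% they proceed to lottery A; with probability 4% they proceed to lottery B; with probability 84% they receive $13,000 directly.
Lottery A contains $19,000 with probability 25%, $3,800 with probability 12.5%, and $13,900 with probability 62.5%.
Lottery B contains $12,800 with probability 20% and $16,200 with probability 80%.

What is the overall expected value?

$13,210.30

EV(A) = 0.25 × 19000 + 0.125 × 3800 + 0.625 × 13900 = 4750 + 475 + 8687.5 = 13912.5
EV(B) = 0.2 × 12800 + 0.8 × 16200 = 2560 + 12960 = 15520
Branch C: 13000 (certain)
Overall = 0.12 × 13912.5 + 0.04 × 15520 + 0.84 × 13000 = 1669.5 + 620.8 + 10920 = 13210.3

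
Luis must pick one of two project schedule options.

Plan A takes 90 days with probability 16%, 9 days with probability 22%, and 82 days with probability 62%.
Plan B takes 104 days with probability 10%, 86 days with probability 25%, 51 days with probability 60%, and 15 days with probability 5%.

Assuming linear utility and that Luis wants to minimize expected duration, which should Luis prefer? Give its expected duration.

Plan B (63.25 days)

Plan A = 0.16 × 90 + 0.22 × 9 + 0.62 × 82 = 14.4 + 1.98 + 50.84 = 67.22
Plan B = 0.1 × 104 + 0.25 × 86 + 0.6 × 51 + 0.05 × 15 = 10.4 + 21.5 + 30.6 + 0.75 = 63.25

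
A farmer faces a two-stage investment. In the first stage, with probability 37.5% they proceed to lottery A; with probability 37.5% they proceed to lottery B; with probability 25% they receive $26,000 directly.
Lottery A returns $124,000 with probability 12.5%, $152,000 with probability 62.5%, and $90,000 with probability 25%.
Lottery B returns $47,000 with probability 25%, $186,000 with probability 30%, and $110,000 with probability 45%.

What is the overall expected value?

EV(A) = 0.125 × 124000 + 0.625 × 152000 + 0.25 × 90000 = 15500 + 95000 + 22500 = 133000
EV(B) = 0.25 × 47000 + 0.3 × 186000 + 0.45 × 110000 = 11750 + 55800 + 49500 = 117050
Branch C: 26000 (certain)
Overall = 0.375 × 133000 + 0.375 × 117050 + 0.25 × 26000 = 49875 + 43893.75 + 6500 = 100268.75

$100,268.75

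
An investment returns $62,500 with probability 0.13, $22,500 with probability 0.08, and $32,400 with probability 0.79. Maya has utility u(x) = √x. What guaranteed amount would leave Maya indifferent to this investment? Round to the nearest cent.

$34,856.89

E[u] = 0.13·√62500 + 0.08·√22500 + 0.79·√32400 = 0.13·250 + 0.08·150 + 0.79·180 = 186.7
CE = (186.7)² = 34856.89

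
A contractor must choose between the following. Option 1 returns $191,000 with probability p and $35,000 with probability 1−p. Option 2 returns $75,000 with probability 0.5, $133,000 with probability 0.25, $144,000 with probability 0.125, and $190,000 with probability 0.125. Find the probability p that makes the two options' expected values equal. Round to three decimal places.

EV(Option 2) = 0.5 × 75000 + 0.25 × 133000 + 0.125 × 144000 + 0.125 × 190000 = 37500 + 33250 + 18000 + 23750 = 112500
p·191000 + (1−p)·35000 = 112500
156000p + 35000 = 112500
p = (112500 − 35000) / 156000

p = 0.497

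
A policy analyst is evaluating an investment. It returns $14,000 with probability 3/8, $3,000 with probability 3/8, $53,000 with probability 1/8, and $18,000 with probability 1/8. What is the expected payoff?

$15,250

EV = 3/8 × 14000 + 3/8 × 3000 + 1/8 × 53000 + 1/8 × 18000 = 5250 + 1125 + 6625 + 2250 = 15250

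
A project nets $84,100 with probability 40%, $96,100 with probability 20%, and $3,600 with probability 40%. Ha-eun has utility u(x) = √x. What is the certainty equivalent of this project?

$40,804

E[u] = 0.4·√84100 + 0.2·√96100 + 0.4·√3600 = 0.4·290 + 0.2·310 + 0.4·60 = 202
CE = (202)² = 40804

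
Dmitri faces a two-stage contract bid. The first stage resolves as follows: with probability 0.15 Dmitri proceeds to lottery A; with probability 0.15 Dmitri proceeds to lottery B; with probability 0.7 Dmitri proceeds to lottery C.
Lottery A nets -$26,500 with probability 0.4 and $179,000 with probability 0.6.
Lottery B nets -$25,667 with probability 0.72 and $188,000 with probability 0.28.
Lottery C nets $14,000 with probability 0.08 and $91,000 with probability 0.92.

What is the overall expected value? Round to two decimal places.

$79,031.96

EV(A) = 0.4 × (-26500) + 0.6 × 179000 = -10600 + 107400 = 96800
EV(B) = 0.72 × (-25667) + 0.28 × 188000 = -18480.24 + 52640 = 34159.76
EV(C) = 0.08 × 14000 + 0.92 × 91000 = 1120 + 83720 = 84840
Overall = 0.15 × 96800 + 0.15 × 34159.76 + 0.7 × 84840 = 14520 + 5123.964 + 59388 = 79031.964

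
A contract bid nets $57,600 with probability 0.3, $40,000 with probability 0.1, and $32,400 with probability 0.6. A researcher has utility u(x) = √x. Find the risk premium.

$720

E[u] = 0.3·√57600 + 0.1·√40000 + 0.6·√32400 = 0.3·240 + 0.1·200 + 0.6·180 = 200
CE = (200)² = 40000
Risk premium = EV − CE = 40720 − 40000 = 720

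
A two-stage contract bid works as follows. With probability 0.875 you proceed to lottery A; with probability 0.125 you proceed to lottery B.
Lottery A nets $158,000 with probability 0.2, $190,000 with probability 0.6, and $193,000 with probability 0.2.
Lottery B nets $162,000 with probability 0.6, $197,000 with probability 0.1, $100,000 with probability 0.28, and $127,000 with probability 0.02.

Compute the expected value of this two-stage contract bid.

$179,605

EV(A) = 0.2 × 158000 + 0.6 × 190000 + 0.2 × 193000 = 31600 + 114000 + 38600 = 184200
EV(B) = 0.6 × 162000 + 0.1 × 197000 + 0.28 × 100000 + 0.02 × 127000 = 97200 + 19700 + 28000 + 2540 = 147440
Overall = 0.875 × 184200 + 0.125 × 147440 = 161175 + 18430 = 179605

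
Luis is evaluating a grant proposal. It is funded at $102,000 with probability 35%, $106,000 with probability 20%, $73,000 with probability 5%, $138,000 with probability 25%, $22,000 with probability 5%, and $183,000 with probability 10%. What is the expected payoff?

$114,450

EV = 0.35 × 102000 + 0.2 × 106000 + 0.05 × 73000 + 0.25 × 138000 + 0.05 × 22000 + 0.1 × 183000 = 35700 + 21200 + 3650 + 34500 + 1100 + 18300 = 114450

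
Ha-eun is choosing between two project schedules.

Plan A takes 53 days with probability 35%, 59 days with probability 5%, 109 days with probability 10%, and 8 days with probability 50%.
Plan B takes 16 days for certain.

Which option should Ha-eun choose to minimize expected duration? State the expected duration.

Plan B (16 days)

Plan A = 0.35 × 53 + 0.05 × 59 + 0.1 × 109 + 0.5 × 8 = 18.55 + 2.95 + 10.9 + 4 = 36.4
Plan B: 16 (certain)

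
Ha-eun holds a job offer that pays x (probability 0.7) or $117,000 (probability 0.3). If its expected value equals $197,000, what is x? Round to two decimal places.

x = $231,285.71

0.7·x + 0.3·117000 = 197000
0.7·x = 197000 − 35100 = 161900
x = 161900 / 0.7 = 231285.7143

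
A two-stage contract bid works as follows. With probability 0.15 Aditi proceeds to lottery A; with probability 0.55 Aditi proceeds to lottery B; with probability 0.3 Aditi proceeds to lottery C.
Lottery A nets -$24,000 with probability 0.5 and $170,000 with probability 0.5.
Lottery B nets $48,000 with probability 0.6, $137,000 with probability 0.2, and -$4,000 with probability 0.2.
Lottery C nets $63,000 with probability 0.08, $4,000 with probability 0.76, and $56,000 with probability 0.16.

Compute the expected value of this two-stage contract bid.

$46,532

EV(A) = 0.5 × (-24000) + 0.5 × 170000 = -12000 + 85000 = 73000
EV(B) = 0.6 × 48000 + 0.2 × 137000 + 0.2 × (-4000) = 28800 + 27400 − 800 = 55400
EV(C) = 0.08 × 63000 + 0.76 × 4000 + 0.16 × 56000 = 5040 + 3040 + 8960 = 17040
Overall = 0.15 × 73000 + 0.55 × 55400 + 0.3 × 17040 = 10950 + 30470 + 5112 = 46532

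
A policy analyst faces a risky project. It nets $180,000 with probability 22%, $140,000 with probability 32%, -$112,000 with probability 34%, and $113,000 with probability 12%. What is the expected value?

$59,880

EV = 0.22 × 180000 + 0.32 × 140000 + 0.34 × (-112000) + 0.12 × 113000 = 39600 + 44800 − 38080 + 13560 = 59880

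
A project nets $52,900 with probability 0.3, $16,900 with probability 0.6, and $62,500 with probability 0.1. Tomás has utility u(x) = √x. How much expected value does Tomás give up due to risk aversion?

E[u] = 0.3·√52900 + 0.6·√16900 + 0.1·√62500 = 0.3·230 + 0.6·130 + 0.1·250 = 172
CE = (172)² = 29584
Risk premium = EV − CE = 32260 − 29584 = 2676

$2,676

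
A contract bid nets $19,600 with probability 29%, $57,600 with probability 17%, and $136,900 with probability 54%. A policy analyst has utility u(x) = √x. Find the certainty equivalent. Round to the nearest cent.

E[u] = 0.29·√19600 + 0.17·√57600 + 0.54·√136900 = 0.29·140 + 0.17·240 + 0.54·370 = 281.2
CE = (281.2)² = 79073.44

$79,073.44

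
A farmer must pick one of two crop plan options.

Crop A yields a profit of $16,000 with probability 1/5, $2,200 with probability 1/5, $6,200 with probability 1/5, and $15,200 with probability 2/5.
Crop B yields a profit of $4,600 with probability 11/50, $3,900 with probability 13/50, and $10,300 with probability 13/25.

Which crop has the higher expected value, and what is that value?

Crop A = 1/5 × 16000 + 1/5 × 2200 + 1/5 × 6200 + 2/5 × 15200 = 3200 + 440 + 1240 + 6080 = 10960
Crop B = 11/50 × 4600 + 13/50 × 3900 + 13/25 × 10300 = 1012 + 1014 + 5356 = 7382

Crop A ($10,960)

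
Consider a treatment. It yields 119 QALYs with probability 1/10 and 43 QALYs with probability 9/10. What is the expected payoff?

EV = 1/10 × 119 + 9/10 × 43 = 11.9 + 38.7 = 50.6

50.6 QALYs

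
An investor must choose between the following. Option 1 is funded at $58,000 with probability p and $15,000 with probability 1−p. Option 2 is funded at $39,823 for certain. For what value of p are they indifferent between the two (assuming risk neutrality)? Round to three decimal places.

p = 0.577

p·58000 + (1−p)·15000 = 39823
43000p + 15000 = 39823
p = (39823 − 15000) / 43000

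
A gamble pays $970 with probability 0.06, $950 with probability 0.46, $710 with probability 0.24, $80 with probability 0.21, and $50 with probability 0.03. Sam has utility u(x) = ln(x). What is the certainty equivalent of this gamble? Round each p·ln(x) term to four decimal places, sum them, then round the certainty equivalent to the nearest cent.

E[u] = 0.06·ln(970) + 0.46·ln(950) + 0.24·ln(710) + 0.21·ln(80) + 0.03·ln(50) = 0.4126 + 3.1540 + 1.5757 + 0.9202 + 0.1174 = 6.1799
CE = e^6.1799 ≈ 482.94

$482.94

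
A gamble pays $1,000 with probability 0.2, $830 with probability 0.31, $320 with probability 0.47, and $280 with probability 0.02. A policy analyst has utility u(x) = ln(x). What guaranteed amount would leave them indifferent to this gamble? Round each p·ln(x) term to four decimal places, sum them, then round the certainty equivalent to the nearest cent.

$538.61

E[u] = 0.2·ln(1000) + 0.31·ln(830) + 0.47·ln(320) + 0.02·ln(280) = 1.3816 + 2.0836 + 2.7111 + 0.1127 = 6.2890
CE = e^6.2890 ≈ 538.61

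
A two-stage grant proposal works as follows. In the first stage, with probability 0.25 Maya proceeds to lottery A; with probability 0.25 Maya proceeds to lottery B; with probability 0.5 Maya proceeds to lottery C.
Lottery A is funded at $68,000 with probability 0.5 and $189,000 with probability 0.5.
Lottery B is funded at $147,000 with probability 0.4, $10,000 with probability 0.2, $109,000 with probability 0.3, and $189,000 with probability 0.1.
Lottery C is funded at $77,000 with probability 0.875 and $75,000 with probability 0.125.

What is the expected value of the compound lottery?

EV(A) = 0.5 × 68000 + 0.5 × 189000 = 34000 + 94500 = 128500
EV(B) = 0.4 × 147000 + 0.2 × 10000 + 0.3 × 109000 + 0.1 × 189000 = 58800 + 2000 + 32700 + 18900 = 112400
EV(C) = 0.875 × 77000 + 0.125 × 75000 = 67375 + 9375 = 76750
Overall = 0.25 × 128500 + 0.25 × 112400 + 0.5 × 76750 = 32125 + 28100 + 38375 = 98600

$98,600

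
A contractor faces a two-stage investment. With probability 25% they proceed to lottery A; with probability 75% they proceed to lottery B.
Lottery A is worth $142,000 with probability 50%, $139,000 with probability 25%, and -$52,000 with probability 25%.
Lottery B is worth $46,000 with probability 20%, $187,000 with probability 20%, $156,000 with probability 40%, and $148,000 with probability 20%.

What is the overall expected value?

EV(A) = 0.5 × 142000 + 0.25 × 139000 + 0.25 × (-52000) = 71000 + 34750 − 13000 = 92750
EV(B) = 0.2 × 46000 + 0.2 × 187000 + 0.4 × 156000 + 0.2 × 148000 = 9200 + 37400 + 62400 + 29600 = 138600
Overall = 0.25 × 92750 + 0.75 × 138600 = 23187.5 + 103950 = 127137.5

$127,137.50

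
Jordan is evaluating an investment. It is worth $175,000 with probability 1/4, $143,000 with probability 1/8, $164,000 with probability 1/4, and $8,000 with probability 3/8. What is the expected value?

$105,625

EV = 1/4 × 175000 + 1/8 × 143000 + 1/4 × 164000 + 3/8 × 8000 = 43750 + 17875 + 41000 + 3000 = 105625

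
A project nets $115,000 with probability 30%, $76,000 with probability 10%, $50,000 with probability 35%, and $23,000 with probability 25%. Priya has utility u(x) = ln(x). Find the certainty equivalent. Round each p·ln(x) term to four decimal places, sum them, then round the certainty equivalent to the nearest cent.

$55,121.77

E[u] = 0.3·ln(115000) + 0.1·ln(76000) + 0.35·ln(50000) + 0.25·ln(23000) = 3.4958 + 1.1238 + 3.7869 + 2.5108 = 10.9173
CE = e^10.9173 ≈ 55121.77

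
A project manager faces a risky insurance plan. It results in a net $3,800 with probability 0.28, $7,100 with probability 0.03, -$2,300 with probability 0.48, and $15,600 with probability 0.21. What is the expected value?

$3,449

EV = 0.28 × 3800 + 0.03 × 7100 + 0.48 × (-2300) + 0.21 × 15600 = 1064 + 213 − 1104 + 3276 = 3449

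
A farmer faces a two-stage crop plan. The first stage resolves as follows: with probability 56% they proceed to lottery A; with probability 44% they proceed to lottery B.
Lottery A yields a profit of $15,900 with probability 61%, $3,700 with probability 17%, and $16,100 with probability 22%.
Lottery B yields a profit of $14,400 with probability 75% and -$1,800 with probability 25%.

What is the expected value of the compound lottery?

$12,321.20

EV(A) = 0.61 × 15900 + 0.17 × 3700 + 0.22 × 16100 = 9699 + 629 + 3542 = 13870
EV(B) = 0.75 × 14400 + 0.25 × (-1800) = 10800 − 450 = 10350
Overall = 0.56 × 13870 + 0.44 × 10350 = 7767.2 + 4554 = 12321.2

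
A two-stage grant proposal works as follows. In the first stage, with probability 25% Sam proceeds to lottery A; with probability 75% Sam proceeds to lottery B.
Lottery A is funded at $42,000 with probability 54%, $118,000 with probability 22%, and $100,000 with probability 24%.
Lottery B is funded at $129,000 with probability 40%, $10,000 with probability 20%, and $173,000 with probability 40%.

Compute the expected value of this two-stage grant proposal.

EV(A) = 0.54 × 42000 + 0.22 × 118000 + 0.24 × 100000 = 22680 + 25960 + 24000 = 72640
EV(B) = 0.4 × 129000 + 0.2 × 10000 + 0.4 × 173000 = 51600 + 2000 + 69200 = 122800
Overall = 0.25 × 72640 + 0.75 × 122800 = 18160 + 92100 = 110260

$110,260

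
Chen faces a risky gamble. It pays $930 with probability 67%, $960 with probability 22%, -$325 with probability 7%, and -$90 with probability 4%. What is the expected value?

EV = 0.67 × 930 + 0.22 × 960 + 0.07 × (-325) + 0.04 × (-90) = 623.1 + 211.2 − 22.75 − 3.6 = 807.95

$807.95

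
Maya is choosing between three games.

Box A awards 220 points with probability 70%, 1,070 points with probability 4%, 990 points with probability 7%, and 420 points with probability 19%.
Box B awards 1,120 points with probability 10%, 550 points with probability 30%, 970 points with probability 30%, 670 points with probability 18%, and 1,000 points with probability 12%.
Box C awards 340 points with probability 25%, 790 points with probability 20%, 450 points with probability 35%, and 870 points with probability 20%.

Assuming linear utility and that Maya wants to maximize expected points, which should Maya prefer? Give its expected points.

Box A = 0.7 × 220 + 0.04 × 1070 + 0.07 × 990 + 0.19 × 420 = 154 + 42.8 + 69.3 + 79.8 = 345.9
Box B = 0.1 × 1120 + 0.3 × 550 + 0.3 × 970 + 0.18 × 670 + 0.12 × 1000 = 112 + 165 + 291 + 120.6 + 120 = 808.6
Box C = 0.25 × 340 + 0.2 × 790 + 0.35 × 450 + 0.2 × 870 = 85 + 158 + 157.5 + 174 = 574.5

Box B (808.6 points)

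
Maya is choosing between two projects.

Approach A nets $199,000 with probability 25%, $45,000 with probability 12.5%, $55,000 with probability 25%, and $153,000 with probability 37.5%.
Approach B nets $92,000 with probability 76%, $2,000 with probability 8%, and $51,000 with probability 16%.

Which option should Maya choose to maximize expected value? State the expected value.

Approach A = 0.25 × 199000 + 0.125 × 45000 + 0.25 × 55000 + 0.375 × 153000 = 49750 + 5625 + 13750 + 57375 = 126500
Approach B = 0.76 × 92000 + 0.08 × 2000 + 0.16 × 51000 = 69920 + 160 + 8160 = 78240

Approach A ($126,500)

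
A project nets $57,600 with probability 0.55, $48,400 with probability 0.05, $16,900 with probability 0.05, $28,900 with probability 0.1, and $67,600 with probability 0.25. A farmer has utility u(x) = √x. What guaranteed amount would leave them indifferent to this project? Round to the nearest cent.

E[u] = 0.55·√57600 + 0.05·√48400 + 0.05·√16900 + 0.1·√28900 + 0.25·√67600 = 0.55·240 + 0.05·220 + 0.05·130 + 0.1·170 + 0.25·260 = 231.5
CE = (231.5)² = 53592.25

$53,592.25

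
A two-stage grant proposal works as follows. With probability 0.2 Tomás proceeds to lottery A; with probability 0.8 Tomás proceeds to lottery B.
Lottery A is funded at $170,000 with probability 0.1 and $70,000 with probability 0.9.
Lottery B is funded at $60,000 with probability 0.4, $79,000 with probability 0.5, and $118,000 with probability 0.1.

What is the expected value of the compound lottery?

$76,240

EV(A) = 0.1 × 170000 + 0.9 × 70000 = 17000 + 63000 = 80000
EV(B) = 0.4 × 60000 + 0.5 × 79000 + 0.1 × 118000 = 24000 + 39500 + 11800 = 75300
Overall = 0.2 × 80000 + 0.8 × 75300 = 16000 + 60240 = 76240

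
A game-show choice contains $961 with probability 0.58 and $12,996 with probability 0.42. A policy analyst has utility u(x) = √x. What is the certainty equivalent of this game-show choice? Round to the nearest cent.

$4,337.54

E[u] = 0.58·√961 + 0.42·√12996 = 0.58·31 + 0.42·114 = 65.86
CE = (65.86)² = 4337.5396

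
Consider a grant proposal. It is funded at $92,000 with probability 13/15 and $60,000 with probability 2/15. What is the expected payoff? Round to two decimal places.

EV = 13/15 × 92000 + 2/15 × 60000 = 79733.3333 + 8000 = 87733.3333

$87,733.33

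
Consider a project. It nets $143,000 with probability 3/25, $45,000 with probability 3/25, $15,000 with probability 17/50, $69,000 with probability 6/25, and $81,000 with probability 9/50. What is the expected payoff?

EV = 3/25 × 143000 + 3/25 × 45000 + 17/50 × 15000 + 6/25 × 69000 + 9/50 × 81000 = 17160 + 5400 + 5100 + 16560 + 14580 = 58800

$58,800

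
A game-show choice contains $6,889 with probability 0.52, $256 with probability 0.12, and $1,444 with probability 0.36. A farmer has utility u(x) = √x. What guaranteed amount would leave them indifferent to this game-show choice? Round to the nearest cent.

$3,452.74

E[u] = 0.52·√6889 + 0.12·√256 + 0.36·√1444 = 0.52·83 + 0.12·16 + 0.36·38 = 58.76
CE = (58.76)² = 3452.7376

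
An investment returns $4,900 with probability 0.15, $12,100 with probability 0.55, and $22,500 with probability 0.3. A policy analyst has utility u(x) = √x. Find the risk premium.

$684

E[u] = 0.15·√4900 + 0.55·√12100 + 0.3·√22500 = 0.15·70 + 0.55·110 + 0.3·150 = 116
CE = (116)² = 13456
Risk premium = EV − CE = 14140 − 13456 = 684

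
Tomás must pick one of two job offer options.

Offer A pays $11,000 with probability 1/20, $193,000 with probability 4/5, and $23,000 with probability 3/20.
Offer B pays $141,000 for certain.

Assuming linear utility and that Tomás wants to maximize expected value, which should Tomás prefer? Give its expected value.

Offer A ($158,400)

Offer A = 1/20 × 11000 + 4/5 × 193000 + 3/20 × 23000 = 550 + 154400 + 3450 = 158400
Offer B: 141000 (certain)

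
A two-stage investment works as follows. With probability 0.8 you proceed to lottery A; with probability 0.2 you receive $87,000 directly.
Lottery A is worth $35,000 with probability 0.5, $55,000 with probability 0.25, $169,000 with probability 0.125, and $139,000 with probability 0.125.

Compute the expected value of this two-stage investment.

EV(A) = 0.5 × 35000 + 0.25 × 55000 + 0.125 × 169000 + 0.125 × 139000 = 17500 + 13750 + 21125 + 17375 = 69750
Branch B: 87000 (certain)
Overall = 0.8 × 69750 + 0.2 × 87000 = 55800 + 17400 = 73200

$73,200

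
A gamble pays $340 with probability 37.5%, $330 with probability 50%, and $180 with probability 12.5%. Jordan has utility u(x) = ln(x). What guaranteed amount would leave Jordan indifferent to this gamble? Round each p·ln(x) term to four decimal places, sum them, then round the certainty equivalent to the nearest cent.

$309.36

E[u] = 0.375·ln(340) + 0.5·ln(330) + 0.125·ln(180) = 2.1859 + 2.8995 + 0.6491 = 5.7345
CE = e^5.7345 ≈ 309.36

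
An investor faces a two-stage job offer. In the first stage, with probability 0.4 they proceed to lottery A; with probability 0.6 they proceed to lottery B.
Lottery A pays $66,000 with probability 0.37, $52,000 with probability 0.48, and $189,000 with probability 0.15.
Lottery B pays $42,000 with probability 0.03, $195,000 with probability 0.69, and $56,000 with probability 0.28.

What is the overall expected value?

$121,986

EV(A) = 0.37 × 66000 + 0.48 × 52000 + 0.15 × 189000 = 24420 + 24960 + 28350 = 77730
EV(B) = 0.03 × 42000 + 0.69 × 195000 + 0.28 × 56000 = 1260 + 134550 + 15680 = 151490
Overall = 0.4 × 77730 + 0.6 × 151490 = 31092 + 90894 = 121986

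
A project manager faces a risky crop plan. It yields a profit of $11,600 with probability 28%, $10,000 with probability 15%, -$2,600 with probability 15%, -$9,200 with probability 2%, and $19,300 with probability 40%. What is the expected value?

EV = 0.28 × 11600 + 0.15 × 10000 + 0.15 × (-2600) + 0.02 × (-9200) + 0.4 × 19300 = 3248 + 1500 − 390 − 184 + 7720 = 11894

$11,894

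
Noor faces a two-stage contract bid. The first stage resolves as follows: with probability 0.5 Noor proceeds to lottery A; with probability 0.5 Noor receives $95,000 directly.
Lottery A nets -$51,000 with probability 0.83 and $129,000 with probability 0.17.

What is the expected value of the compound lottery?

EV(A) = 0.83 × (-51000) + 0.17 × 129000 = -42330 + 21930 = -20400
Branch B: 95000 (certain)
Overall = 0.5 × (-20400) + 0.5 × 95000 = -10200 + 47500 = 37300

$37,300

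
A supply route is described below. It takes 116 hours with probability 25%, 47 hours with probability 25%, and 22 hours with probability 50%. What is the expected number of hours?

51.75 hours

EV = 0.25 × 116 + 0.25 × 47 + 0.5 × 22 = 29 + 11.75 + 11 = 51.75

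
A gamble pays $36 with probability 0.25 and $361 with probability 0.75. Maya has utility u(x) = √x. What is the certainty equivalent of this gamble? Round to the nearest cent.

E[u] = 0.25·√36 + 0.75·√361 = 0.25·6 + 0.75·19 = 15.75
CE = (15.75)² = 248.0625

$248.06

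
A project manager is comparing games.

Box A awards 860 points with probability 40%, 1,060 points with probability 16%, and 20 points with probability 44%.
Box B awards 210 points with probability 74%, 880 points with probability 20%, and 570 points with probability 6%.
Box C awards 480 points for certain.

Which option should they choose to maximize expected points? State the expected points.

Box A = 0.4 × 860 + 0.16 × 1060 + 0.44 × 20 = 344 + 169.6 + 8.8 = 522.4
Box B = 0.74 × 210 + 0.2 × 880 + 0.06 × 570 = 155.4 + 176 + 34.2 = 365.6
Box C: 480 (certain)

Box A (522.4 points)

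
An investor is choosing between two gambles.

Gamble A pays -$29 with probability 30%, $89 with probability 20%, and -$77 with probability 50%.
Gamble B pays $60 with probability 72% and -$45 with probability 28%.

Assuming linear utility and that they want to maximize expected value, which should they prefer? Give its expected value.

Gamble A = 0.3 × (-29) + 0.2 × 89 + 0.5 × (-77) = -8.7 + 17.8 − 38.5 = -29.4
Gamble B = 0.72 × 60 + 0.28 × (-45) = 43.2 − 12.6 = 30.6

Gamble B ($30.60)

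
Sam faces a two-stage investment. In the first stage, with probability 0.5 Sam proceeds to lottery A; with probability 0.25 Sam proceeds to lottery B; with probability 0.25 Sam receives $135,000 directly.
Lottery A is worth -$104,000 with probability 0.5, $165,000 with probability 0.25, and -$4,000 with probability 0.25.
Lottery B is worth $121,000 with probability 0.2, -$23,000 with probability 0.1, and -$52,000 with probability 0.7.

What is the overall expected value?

EV(A) = 0.5 × (-104000) + 0.25 × 165000 + 0.25 × (-4000) = -52000 + 41250 − 1000 = -11750
EV(B) = 0.2 × 121000 + 0.1 × (-23000) + 0.7 × (-52000) = 24200 − 2300 − 36400 = -14500
Branch C: 135000 (certain)
Overall = 0.5 × (-11750) + 0.25 × (-14500) + 0.25 × 135000 = -5875 − 3625 + 33750 = 24250

$24,250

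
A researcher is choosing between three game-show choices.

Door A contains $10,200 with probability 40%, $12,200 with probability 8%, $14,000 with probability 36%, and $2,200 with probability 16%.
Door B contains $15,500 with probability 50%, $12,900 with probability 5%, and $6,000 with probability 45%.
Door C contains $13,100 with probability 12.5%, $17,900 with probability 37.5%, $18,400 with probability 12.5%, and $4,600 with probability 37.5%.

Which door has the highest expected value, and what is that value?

Door C ($12,375)

Door A = 0.4 × 10200 + 0.08 × 12200 + 0.36 × 14000 + 0.16 × 2200 = 4080 + 976 + 5040 + 352 = 10448
Door B = 0.5 × 15500 + 0.05 × 12900 + 0.45 × 6000 = 7750 + 645 + 2700 = 11095
Door C = 0.125 × 13100 + 0.375 × 17900 + 0.125 × 18400 + 0.375 × 4600 = 1637.5 + 6712.5 + 2300 + 1725 = 12375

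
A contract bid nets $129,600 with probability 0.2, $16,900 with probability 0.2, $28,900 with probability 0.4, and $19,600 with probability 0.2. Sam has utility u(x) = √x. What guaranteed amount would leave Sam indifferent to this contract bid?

$37,636

E[u] = 0.2·√129600 + 0.2·√16900 + 0.4·√28900 + 0.2·√19600 = 0.2·360 + 0.2·130 + 0.4·170 + 0.2·140 = 194
CE = (194)² = 37636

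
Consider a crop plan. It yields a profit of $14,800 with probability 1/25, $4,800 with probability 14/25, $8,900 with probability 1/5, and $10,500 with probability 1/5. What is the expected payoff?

EV = 1/25 × 14800 + 14/25 × 4800 + 1/5 × 8900 + 1/5 × 10500 = 592 + 2688 + 1780 + 2100 = 7160

$7,160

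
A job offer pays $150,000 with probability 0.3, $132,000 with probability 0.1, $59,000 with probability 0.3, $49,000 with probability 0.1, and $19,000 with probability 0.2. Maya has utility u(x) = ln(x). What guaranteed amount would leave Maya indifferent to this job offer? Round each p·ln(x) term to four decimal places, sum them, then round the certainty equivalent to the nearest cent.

$66,210.87

E[u] = 0.3·ln(150000) + 0.1·ln(132000) + 0.3·ln(59000) + 0.1·ln(49000) + 0.2·ln(19000) = 3.5755 + 1.1791 + 3.2956 + 1.0800 + 1.9704 = 11.1006
CE = e^11.1006 ≈ 66210.87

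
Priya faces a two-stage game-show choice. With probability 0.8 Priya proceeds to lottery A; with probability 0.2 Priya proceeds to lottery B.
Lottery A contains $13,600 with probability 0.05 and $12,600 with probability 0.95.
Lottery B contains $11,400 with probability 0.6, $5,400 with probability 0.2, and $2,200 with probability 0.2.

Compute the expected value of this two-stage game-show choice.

EV(A) = 0.05 × 13600 + 0.95 × 12600 = 680 + 11970 = 12650
EV(B) = 0.6 × 11400 + 0.2 × 5400 + 0.2 × 2200 = 6840 + 1080 + 440 = 8360
Overall = 0.8 × 12650 + 0.2 × 8360 = 10120 + 1672 = 11792

$11,792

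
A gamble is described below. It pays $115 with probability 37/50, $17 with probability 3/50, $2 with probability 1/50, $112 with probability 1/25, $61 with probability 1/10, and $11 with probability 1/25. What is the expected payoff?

EV = 37/50 × 115 + 3/50 × 17 + 1/50 × 2 + 1/25 × 112 + 1/10 × 61 + 1/25 × 11 = 85.1 + 1.02 + 0.04 + 4.48 + 6.1 + 0.44 = 97.18

$97.18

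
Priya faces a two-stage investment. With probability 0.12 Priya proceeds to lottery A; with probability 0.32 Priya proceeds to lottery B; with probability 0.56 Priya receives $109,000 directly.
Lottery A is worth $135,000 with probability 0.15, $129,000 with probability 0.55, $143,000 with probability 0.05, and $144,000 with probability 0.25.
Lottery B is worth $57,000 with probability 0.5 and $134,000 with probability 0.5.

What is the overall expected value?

$107,722

EV(A) = 0.15 × 135000 + 0.55 × 129000 + 0.05 × 143000 + 0.25 × 144000 = 20250 + 70950 + 7150 + 36000 = 134350
EV(B) = 0.5 × 57000 + 0.5 × 134000 = 28500 + 67000 = 95500
Branch C: 109000 (certain)
Overall = 0.12 × 134350 + 0.32 × 95500 + 0.56 × 109000 = 16122 + 30560 + 61040 = 107722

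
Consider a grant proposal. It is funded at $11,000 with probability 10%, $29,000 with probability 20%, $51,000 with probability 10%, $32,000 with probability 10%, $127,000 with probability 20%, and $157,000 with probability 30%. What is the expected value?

$87,700

EV = 0.1 × 11000 + 0.2 × 29000 + 0.1 × 51000 + 0.1 × 32000 + 0.2 × 127000 + 0.3 × 157000 = 1100 + 5800 + 5100 + 3200 + 25400 + 47100 = 87700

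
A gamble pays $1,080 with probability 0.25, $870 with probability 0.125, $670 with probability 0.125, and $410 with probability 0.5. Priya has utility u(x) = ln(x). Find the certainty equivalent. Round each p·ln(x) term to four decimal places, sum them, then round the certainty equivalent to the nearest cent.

$610.21

E[u] = 0.25·ln(1080) + 0.125·ln(870) + 0.125·ln(670) + 0.5·ln(410) = 1.7462 + 0.8461 + 0.8134 + 3.0081 = 6.4138
CE = e^6.4138 ≈ 610.21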